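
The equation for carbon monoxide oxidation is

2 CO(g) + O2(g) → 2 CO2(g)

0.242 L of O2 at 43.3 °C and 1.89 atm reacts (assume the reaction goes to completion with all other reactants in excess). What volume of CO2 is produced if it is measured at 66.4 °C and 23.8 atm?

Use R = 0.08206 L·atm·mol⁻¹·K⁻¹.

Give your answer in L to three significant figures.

0.0412 L

n(O2) = PV/RT = (1.89 × 0.242) / (0.08206 × 316.45) = 0.01761 mol
n(CO2) = (2/1) × 0.01761 = 0.03522 mol
V = nRT/P = 0.03522 × 0.08206 × 339.55 / 23.8 = 0.04123 L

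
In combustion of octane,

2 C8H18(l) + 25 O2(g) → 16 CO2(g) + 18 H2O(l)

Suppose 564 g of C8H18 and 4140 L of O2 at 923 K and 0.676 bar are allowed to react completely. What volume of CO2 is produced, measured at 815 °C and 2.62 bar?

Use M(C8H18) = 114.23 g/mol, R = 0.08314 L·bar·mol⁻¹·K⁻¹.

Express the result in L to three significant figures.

n(C8H18) = 564 / 114.23 = 4.937 mol
n(O2) = PV/RT = (0.676 × 4140) / (0.08314 × 923) = 36.47 mol
For 4.937 mol C8H18, stoichiometry requires (25/2) × 4.937 = 61.71 mol O2; 36.47 mol is available, so O2 is limiting.
n(CO2) = (16/25) × 36.47 = 23.34 mol
V(CO2) = nRT/P = 23.34 × 0.08314 × 1088.15 / 2.62 = 805.9 L

806 L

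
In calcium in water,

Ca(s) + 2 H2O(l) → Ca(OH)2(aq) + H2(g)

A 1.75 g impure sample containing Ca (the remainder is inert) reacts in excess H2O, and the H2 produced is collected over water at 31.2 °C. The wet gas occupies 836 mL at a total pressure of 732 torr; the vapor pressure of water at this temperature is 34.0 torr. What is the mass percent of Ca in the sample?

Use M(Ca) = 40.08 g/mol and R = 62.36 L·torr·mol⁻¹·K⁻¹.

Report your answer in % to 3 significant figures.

P(H2) = 732 − 34.0 = 698.0 torr
n(H2) = PV/RT = (698.0 × 0.8360) / (62.36 × 304.35) = 0.03075 mol
n(Ca) = (1/1) × 0.03075 = 0.03075 mol
m(Ca) = 0.03075 × 40.08 = 1.232 g
%Ca = 1.232 / 1.75 × 100 = 70.40%

70.4 %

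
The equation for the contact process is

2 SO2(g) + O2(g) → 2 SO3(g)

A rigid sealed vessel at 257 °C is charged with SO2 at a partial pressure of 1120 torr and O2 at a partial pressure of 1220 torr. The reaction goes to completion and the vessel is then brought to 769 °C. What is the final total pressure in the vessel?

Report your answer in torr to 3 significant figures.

3500 torr

At constant V, partial pressures at 257 °C are proportional to moles, so apply stoichiometry directly to pressures.
P(O2) required for 1120 torr of SO2 = (1/2) × 1120 = 560.0 torr; available 1220 torr, so SO2 is limiting.
P(O2) remaining = 1220 − (1/2) × 1120 = 660.0 torr
P(gaseous products) = (2)/2 × 1120 = 1120 torr
P_total at 257 °C = 660.0 + 1120 = 1780 torr
Scaling to 769 °C: P = 1780 × 1042.15/530.15 = 3499 torr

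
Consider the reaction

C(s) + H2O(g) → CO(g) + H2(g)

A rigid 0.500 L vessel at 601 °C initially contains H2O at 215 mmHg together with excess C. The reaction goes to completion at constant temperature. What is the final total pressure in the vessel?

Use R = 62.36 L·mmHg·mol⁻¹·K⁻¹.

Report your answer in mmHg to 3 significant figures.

430 mmHg

Rigid vessel, constant T ⇒ P scales with total gas moles (1 → 2).
P_final = (2/1) × 215 = 430.0 mmHg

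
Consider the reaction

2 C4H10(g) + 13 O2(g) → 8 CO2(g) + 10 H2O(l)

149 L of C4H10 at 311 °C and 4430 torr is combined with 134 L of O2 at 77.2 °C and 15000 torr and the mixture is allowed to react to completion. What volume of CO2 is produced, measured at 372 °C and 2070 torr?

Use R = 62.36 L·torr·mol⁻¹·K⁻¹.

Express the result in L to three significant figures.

n(C4H10) = PV/RT = (4430 × 149) / (62.36 × 584.15) = 18.12 mol
n(O2) = PV/RT = (15000 × 134) / (62.36 × 350.35) = 92.00 mol
For 18.12 mol C4H10, stoichiometry requires (13/2) × 18.12 = 117.8 mol O2; 92.00 mol is available, so O2 is limiting.
n(CO2) = (8/13) × 92.00 = 56.62 mol
V(CO2) = nRT/P = 56.62 × 62.36 × 645.15 / 2070 = 1100 L

1100 L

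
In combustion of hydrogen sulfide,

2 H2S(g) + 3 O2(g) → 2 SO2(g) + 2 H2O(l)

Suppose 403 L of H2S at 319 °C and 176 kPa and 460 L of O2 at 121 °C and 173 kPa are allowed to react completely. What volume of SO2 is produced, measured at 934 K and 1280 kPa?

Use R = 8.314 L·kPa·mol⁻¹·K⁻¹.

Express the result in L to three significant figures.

87.4 L

n(H2S) = PV/RT = (176 × 403) / (8.314 × 592.15) = 14.41 mol
n(O2) = PV/RT = (173 × 460) / (8.314 × 394.15) = 24.28 mol
For 14.41 mol H2S, stoichiometry requires (3/2) × 14.41 = 21.62 mol O2; 24.28 mol is available, so H2S is limiting.
n(SO2) = (2/2) × 14.41 = 14.41 mol
V(SO2) = nRT/P = 14.41 × 8.314 × 934 / 1280 = 87.42 L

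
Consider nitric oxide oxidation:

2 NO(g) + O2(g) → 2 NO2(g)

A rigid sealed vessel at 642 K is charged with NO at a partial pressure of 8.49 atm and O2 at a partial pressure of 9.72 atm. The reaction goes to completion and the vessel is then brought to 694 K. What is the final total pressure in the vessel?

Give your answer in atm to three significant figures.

15.1 atm

At constant V, partial pressures at 642 K are proportional to moles, so apply stoichiometry directly to pressures.
P(O2) required for 8.49 atm of NO = (1/2) × 8.49 = 4.245 atm; available 9.72 atm, so NO is limiting.
P(O2) remaining = 9.72 − (1/2) × 8.49 = 5.475 atm
P(gaseous products) = (2)/2 × 8.49 = 8.490 atm
P_total at 642 K = 5.475 + 8.490 = 13.96 atm
Scaling to 694 K: P = 13.96 × 694/642 = 15.09 atm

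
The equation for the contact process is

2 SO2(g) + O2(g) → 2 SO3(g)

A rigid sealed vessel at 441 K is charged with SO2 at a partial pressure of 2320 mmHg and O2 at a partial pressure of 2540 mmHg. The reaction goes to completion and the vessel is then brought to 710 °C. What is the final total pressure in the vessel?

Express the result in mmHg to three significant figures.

8250 mmHg

At constant V, partial pressures at 441 K are proportional to moles, so apply stoichiometry directly to pressures.
P(O2) required for 2320 mmHg of SO2 = (1/2) × 2320 = 1160 mmHg; available 2540 mmHg, so SO2 is limiting.
P(O2) remaining = 2540 − (1/2) × 2320 = 1380 mmHg
P(gaseous products) = (2)/2 × 2320 = 2320 mmHg
P_total at 441 K = 1380 + 2320 = 3700 mmHg
Scaling to 710 °C: P = 3700 × 983.15/441 = 8249 mmHg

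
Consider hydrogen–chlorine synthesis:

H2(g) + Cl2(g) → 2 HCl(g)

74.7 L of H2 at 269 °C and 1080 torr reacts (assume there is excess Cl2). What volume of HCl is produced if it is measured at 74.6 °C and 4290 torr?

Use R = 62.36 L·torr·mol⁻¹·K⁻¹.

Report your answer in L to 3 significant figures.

24.1 L

n(H2) = PV/RT = (1080 × 74.7) / (62.36 × 542.15) = 2.386 mol
n(HCl) = (2/1) × 2.386 = 4.772 mol
V = nRT/P = 4.772 × 62.36 × 347.75 / 4290 = 24.12 L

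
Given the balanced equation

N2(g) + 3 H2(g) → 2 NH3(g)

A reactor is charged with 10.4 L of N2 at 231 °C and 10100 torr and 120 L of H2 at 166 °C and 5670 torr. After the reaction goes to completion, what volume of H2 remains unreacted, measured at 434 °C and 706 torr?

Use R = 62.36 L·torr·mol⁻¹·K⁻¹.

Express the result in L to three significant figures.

n(N2) = PV/RT = (10100 × 10.4) / (62.36 × 504.15) = 3.341 mol
n(H2) = PV/RT = (5670 × 120) / (62.36 × 439.15) = 24.85 mol
For 3.341 mol N2, stoichiometry requires (3/1) × 3.341 = 10.02 mol H2; 24.85 mol is available, so N2 is limiting.
n(H2) consumed = (3/1) × 3.341 = 10.02 mol; remaining = 24.85 − 10.02 = 14.83 mol
V(H2) = nRT/P = 14.83 × 62.36 × 707.15 / 706 = 926.3 L

926 L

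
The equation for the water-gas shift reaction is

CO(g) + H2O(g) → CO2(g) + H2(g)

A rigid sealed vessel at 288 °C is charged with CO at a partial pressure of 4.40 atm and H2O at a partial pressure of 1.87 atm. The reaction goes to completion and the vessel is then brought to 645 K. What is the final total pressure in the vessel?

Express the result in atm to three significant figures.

7.21 atm

At constant V, partial pressures at 288 °C are proportional to moles, so apply stoichiometry directly to pressures.
P(H2O) required for 4.40 atm of CO = (1/1) × 4.40 = 4.400 atm; available 1.87 atm, so H2O is limiting.
P(CO) remaining = 4.40 − (1/1) × 1.87 = 2.530 atm
P(gaseous products) = (1+1)/1 × 1.87 = 3.740 atm
P_total at 288 °C = 2.530 + 3.740 = 6.270 atm
Scaling to 645 K: P = 6.270 × 645/561.15 = 7.207 atm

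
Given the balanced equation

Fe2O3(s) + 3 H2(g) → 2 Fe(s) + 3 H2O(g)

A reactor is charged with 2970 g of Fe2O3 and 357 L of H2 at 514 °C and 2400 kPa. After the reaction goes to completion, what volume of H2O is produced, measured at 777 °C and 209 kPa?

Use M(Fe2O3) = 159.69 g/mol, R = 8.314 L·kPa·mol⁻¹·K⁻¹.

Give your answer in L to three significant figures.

2330 L

n(Fe2O3) = 2970 / 159.69 = 18.60 mol
n(H2) = PV/RT = (2400 × 357) / (8.314 × 787.15) = 130.9 mol
For 18.60 mol Fe2O3, stoichiometry requires (3/1) × 18.60 = 55.80 mol H2; 130.9 mol is available, so Fe2O3 is limiting.
n(H2O) = (3/1) × 18.60 = 55.80 mol
V(H2O) = nRT/P = 55.80 × 8.314 × 1050.15 / 209 = 2331 L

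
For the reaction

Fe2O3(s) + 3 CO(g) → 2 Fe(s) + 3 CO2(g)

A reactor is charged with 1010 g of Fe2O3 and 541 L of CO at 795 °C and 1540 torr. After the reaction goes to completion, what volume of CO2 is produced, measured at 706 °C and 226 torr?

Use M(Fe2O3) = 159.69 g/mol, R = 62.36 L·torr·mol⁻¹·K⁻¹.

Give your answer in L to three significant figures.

n(Fe2O3) = 1010 / 159.69 = 6.325 mol
n(CO) = PV/RT = (1540 × 541) / (62.36 × 1068.15) = 12.51 mol
For 6.325 mol Fe2O3, stoichiometry requires (3/1) × 6.325 = 18.98 mol CO; 12.51 mol is available, so CO is limiting.
n(CO2) = (3/3) × 12.51 = 12.51 mol
V(CO2) = nRT/P = 12.51 × 62.36 × 979.15 / 226 = 3380 L

3380 L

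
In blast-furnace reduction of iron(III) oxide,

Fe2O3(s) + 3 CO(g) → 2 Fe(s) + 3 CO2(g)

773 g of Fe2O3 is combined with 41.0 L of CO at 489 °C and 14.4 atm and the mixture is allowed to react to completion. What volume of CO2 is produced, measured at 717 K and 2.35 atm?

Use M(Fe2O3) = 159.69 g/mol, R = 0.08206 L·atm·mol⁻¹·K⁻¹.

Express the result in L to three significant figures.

n(Fe2O3) = 773 / 159.69 = 4.841 mol
n(CO) = PV/RT = (14.4 × 41.0) / (0.08206 × 762.15) = 9.440 mol
For 4.841 mol Fe2O3, stoichiometry requires (3/1) × 4.841 = 14.52 mol CO; 9.440 mol is available, so CO is limiting.
n(CO2) = (3/3) × 9.440 = 9.440 mol
V(CO2) = nRT/P = 9.440 × 0.08206 × 717 / 2.35 = 236.3 L

236 L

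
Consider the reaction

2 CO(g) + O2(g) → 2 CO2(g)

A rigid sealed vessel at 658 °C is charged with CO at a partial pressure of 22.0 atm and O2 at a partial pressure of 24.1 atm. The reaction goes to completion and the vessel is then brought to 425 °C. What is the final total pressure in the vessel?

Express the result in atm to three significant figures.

26.3 atm

Because the vessel is rigid and T is held at 658 °C, work the stoichiometry in partial pressures (P_i = n_iRT/V).
P(O2) required for 22.0 atm of CO = (1/2) × 22.0 = 11.00 atm; available 24.1 atm, so CO is limiting.
P(O2) remaining = 24.1 − (1/2) × 22.0 = 13.10 atm
P(gaseous products) = (2)/2 × 22.0 = 22.00 atm
P_total at 658 °C = 13.10 + 22.00 = 35.10 atm
Scaling to 425 °C: P = 35.10 × 698.15/931.15 = 26.32 atm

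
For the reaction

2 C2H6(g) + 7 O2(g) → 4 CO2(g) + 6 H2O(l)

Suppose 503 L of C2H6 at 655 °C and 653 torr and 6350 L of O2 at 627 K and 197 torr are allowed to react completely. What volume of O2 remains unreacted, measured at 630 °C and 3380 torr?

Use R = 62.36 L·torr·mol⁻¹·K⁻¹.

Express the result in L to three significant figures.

n(C2H6) = PV/RT = (653 × 503) / (62.36 × 928.15) = 5.675 mol
n(O2) = PV/RT = (197 × 6350) / (62.36 × 627) = 31.99 mol
For 5.675 mol C2H6, stoichiometry requires (7/2) × 5.675 = 19.86 mol O2; 31.99 mol is available, so C2H6 is limiting.
n(O2) consumed = (7/2) × 5.675 = 19.86 mol; remaining = 31.99 − 19.86 = 12.13 mol
V(O2) = nRT/P = 12.13 × 62.36 × 903.15 / 3380 = 202.1 L

202 L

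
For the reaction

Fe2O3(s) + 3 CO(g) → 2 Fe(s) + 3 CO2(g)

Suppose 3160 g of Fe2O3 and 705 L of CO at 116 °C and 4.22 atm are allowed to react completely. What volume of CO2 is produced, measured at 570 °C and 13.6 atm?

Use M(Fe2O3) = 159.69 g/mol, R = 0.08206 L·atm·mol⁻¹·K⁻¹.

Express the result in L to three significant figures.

302 L

n(Fe2O3) = 3160 / 159.69 = 19.79 mol
n(CO) = PV/RT = (4.22 × 705) / (0.08206 × 389.15) = 93.17 mol
For 19.79 mol Fe2O3, stoichiometry requires (3/1) × 19.79 = 59.37 mol CO; 93.17 mol is available, so Fe2O3 is limiting.
n(CO2) = (3/1) × 19.79 = 59.37 mol
V(CO2) = nRT/P = 59.37 × 0.08206 × 843.15 / 13.6 = 302.0 L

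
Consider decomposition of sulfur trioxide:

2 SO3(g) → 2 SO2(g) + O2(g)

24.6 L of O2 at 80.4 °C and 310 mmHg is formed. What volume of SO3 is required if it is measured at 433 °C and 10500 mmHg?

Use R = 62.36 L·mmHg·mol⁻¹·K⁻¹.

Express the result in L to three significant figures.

n(O2) = PV/RT = (310 × 24.6) / (62.36 × 353.55) = 0.3459 mol
n(SO3) = (2/1) × 0.3459 = 0.6918 mol
V = nRT/P = 0.6918 × 62.36 × 706.15 / 10500 = 2.901 L

2.90 L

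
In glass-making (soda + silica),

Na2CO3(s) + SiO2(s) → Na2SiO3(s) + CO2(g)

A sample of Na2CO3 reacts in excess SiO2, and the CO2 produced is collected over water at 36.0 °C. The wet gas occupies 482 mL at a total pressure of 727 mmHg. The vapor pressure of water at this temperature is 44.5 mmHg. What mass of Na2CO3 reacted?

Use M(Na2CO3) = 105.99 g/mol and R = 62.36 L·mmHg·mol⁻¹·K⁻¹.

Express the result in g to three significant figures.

1.81 g

P(CO2) = 727 − 44.5 = 682.5 mmHg
n(CO2) = PV/RT = (682.5 × 0.4820) / (62.36 × 309.15) = 0.01706 mol
n(Na2CO3) = (1/1) × 0.01706 = 0.01706 mol
m(Na2CO3) = 0.01706 × 105.99 = 1.808 g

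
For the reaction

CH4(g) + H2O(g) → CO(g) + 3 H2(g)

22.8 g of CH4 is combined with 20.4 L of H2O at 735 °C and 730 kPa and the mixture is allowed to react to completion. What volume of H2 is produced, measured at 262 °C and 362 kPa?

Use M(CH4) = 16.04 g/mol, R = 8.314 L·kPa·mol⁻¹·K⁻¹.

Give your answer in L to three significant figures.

n(CH4) = 22.8 / 16.04 = 1.421 mol
n(H2O) = PV/RT = (730 × 20.4) / (8.314 × 1008.15) = 1.777 mol
For 1.421 mol CH4, stoichiometry requires (1/1) × 1.421 = 1.421 mol H2O; 1.777 mol is available, so CH4 is limiting.
n(H2) = (3/1) × 1.421 = 4.263 mol
V(H2) = nRT/P = 4.263 × 8.314 × 535.15 / 362 = 52.40 L

52.4 L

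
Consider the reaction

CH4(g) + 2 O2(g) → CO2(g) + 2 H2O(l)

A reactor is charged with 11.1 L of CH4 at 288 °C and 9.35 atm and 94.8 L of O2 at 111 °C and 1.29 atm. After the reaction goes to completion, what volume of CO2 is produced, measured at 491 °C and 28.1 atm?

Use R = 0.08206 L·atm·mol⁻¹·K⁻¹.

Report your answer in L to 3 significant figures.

4.33 L

n(CH4) = PV/RT = (9.35 × 11.1) / (0.08206 × 561.15) = 2.254 mol
n(O2) = PV/RT = (1.29 × 94.8) / (0.08206 × 384.15) = 3.879 mol
For 2.254 mol CH4, stoichiometry requires (2/1) × 2.254 = 4.508 mol O2; 3.879 mol is available, so O2 is limiting.
n(CO2) = (1/2) × 3.879 = 1.940 mol
V(CO2) = nRT/P = 1.940 × 0.08206 × 764.15 / 28.1 = 4.329 L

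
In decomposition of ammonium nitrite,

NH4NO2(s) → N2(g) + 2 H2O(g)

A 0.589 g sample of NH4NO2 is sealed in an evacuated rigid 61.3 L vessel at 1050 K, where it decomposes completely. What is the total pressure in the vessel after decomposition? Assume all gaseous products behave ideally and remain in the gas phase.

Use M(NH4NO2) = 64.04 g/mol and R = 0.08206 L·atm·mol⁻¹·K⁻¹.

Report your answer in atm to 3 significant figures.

0.0388 atm

n(NH4NO2) = 0.589 / 64.04 = 0.009197 mol
n(gas produced) = (3/1) × 0.009197 = 0.02759 mol
P = nRT/V = 0.02759 × 0.08206 × 1050 / 61.3 = 0.03878 atm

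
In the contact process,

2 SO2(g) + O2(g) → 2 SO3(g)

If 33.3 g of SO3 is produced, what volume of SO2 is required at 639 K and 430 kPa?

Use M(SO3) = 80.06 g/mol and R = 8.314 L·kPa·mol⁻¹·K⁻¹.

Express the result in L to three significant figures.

5.14 L

n(SO3) = 33.30 / 80.06 = 0.4159 mol
n(SO2) = (2/2) × 0.4159 = 0.4159 mol
V = nRT/P = 0.4159 × 8.314 × 639 / 430 = 5.138 L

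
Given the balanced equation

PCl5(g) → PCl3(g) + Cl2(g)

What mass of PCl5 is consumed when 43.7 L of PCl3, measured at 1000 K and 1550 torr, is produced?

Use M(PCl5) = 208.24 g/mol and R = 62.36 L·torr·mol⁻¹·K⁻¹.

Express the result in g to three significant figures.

n(PCl3) = PV/RT = (1550 × 43.7) / (62.36 × 1000) = 1.086 mol
n(PCl5) = (1/1) × 1.086 = 1.086 mol
m(PCl5) = 1.086 × 208.24 = 226.1 g

226 g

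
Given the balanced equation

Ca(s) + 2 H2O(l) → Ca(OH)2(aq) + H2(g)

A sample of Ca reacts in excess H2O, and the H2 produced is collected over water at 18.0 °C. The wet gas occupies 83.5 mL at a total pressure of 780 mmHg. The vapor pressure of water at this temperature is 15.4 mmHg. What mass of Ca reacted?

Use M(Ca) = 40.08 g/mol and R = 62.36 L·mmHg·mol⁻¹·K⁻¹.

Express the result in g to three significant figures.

P(H2) = 780 − 15.4 = 764.6 mmHg
n(H2) = PV/RT = (764.6 × 0.08350) / (62.36 × 291.15) = 0.003516 mol
n(Ca) = (1/1) × 0.003516 = 0.003516 mol
m(Ca) = 0.003516 × 40.08 = 0.1409 g

0.141 g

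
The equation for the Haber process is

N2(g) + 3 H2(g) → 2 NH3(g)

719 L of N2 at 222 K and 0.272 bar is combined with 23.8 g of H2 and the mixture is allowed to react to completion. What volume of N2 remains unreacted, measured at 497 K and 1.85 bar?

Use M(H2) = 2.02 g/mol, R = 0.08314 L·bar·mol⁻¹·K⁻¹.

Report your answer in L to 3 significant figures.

149 L

n(N2) = PV/RT = (0.272 × 719) / (0.08314 × 222) = 10.60 mol
n(H2) = 23.8 / 2.02 = 11.78 mol
For 10.60 mol N2, stoichiometry requires (3/1) × 10.60 = 31.80 mol H2; 11.78 mol is available, so H2 is limiting.
n(N2) consumed = (1/3) × 11.78 = 3.927 mol; remaining = 10.60 − 3.927 = 6.673 mol
V(N2) = nRT/P = 6.673 × 0.08314 × 497 / 1.85 = 149.0 L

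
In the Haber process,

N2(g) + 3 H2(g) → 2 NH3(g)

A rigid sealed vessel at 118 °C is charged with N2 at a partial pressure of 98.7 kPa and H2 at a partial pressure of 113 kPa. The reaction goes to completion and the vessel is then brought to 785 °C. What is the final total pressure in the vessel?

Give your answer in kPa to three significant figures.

Because the vessel is rigid and T is held at 118 °C, work the stoichiometry in partial pressures (P_i = n_iRT/V).
P(H2) required for 98.7 kPa of N2 = (3/1) × 98.7 = 296.1 kPa; available 113 kPa, so H2 is limiting.
P(N2) remaining = 98.7 − (1/3) × 113 = 61.03 kPa
P(gaseous products) = (2)/3 × 113 = 75.33 kPa
P_total at 118 °C = 61.03 + 75.33 = 136.4 kPa
Scaling to 785 °C: P = 136.4 × 1058.15/391.15 = 369.0 kPa

369 kPa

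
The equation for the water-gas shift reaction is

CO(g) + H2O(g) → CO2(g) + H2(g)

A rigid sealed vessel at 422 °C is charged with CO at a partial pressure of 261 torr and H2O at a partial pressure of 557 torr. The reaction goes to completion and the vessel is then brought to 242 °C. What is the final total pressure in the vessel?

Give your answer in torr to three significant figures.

606 torr

At constant V, partial pressures at 422 °C are proportional to moles, so apply stoichiometry directly to pressures.
P(H2O) required for 261 torr of CO = (1/1) × 261 = 261.0 torr; available 557 torr, so CO is limiting.
P(H2O) remaining = 557 − (1/1) × 261 = 296.0 torr
P(gaseous products) = (1+1)/1 × 261 = 522.0 torr
P_total at 422 °C = 296.0 + 522.0 = 818.0 torr
Scaling to 242 °C: P = 818.0 × 515.15/695.15 = 606.2 torr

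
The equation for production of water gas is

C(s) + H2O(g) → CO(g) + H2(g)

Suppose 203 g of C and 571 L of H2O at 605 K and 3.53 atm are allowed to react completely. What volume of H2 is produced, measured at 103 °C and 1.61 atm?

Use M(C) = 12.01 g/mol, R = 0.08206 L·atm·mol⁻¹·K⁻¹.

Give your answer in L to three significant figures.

n(C) = 203 / 12.01 = 16.90 mol
n(H2O) = PV/RT = (3.53 × 571) / (0.08206 × 605) = 40.60 mol
For 16.90 mol C, stoichiometry requires (1/1) × 16.90 = 16.90 mol H2O; 40.60 mol is available, so C is limiting.
n(H2) = (1/1) × 16.90 = 16.90 mol
V(H2) = nRT/P = 16.90 × 0.08206 × 376.15 / 1.61 = 324.0 L

324 L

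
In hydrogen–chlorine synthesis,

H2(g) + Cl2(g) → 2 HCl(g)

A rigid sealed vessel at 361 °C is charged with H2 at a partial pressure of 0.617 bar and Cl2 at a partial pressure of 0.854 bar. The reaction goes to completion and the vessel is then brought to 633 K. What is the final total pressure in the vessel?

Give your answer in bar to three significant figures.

1.47 bar

With V and T fixed, P_i ∝ n_i, so the mole ratios apply directly to partial pressures at 361 °C.
P(Cl2) required for 0.617 bar of H2 = (1/1) × 0.617 = 0.6170 bar; available 0.854 bar, so H2 is limiting.
P(Cl2) remaining = 0.854 − (1/1) × 0.617 = 0.2370 bar
P(gaseous products) = (2)/1 × 0.617 = 1.234 bar
P_total at 361 °C = 0.2370 + 1.234 = 1.471 bar
Scaling to 633 K: P = 1.471 × 633/634.15 = 1.468 bar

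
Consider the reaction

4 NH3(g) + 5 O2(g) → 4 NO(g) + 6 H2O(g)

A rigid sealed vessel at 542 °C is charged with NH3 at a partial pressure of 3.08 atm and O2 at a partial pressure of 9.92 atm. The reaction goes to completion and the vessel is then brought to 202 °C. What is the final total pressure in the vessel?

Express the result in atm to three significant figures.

8.03 atm

With V and T fixed, P_i ∝ n_i, so the mole ratios apply directly to partial pressures at 542 °C.
P(O2) required for 3.08 atm of NH3 = (5/4) × 3.08 = 3.850 atm; available 9.92 atm, so NH3 is limiting.
P(O2) remaining = 9.92 − (5/4) × 3.08 = 6.070 atm
P(gaseous products) = (4+6)/4 × 3.08 = 7.700 atm
P_total at 542 °C = 6.070 + 7.700 = 13.77 atm
Scaling to 202 °C: P = 13.77 × 475.15/815.15 = 8.027 atm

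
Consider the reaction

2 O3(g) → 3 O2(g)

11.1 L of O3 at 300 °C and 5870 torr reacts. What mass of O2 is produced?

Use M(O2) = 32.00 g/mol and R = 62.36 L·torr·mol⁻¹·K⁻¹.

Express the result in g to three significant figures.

87.5 g

n(O3) = PV/RT = (5870 × 11.1) / (62.36 × 573.15) = 1.823 mol
n(O2) = (3/2) × 1.823 = 2.734 mol
m(O2) = 2.734 × 32.00 = 87.49 g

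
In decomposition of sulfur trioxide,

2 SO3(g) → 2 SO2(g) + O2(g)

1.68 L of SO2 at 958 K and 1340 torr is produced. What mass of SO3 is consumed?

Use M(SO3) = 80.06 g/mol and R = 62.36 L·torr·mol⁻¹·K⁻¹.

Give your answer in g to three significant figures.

3.02 g

n(SO2) = PV/RT = (1340 × 1.68) / (62.36 × 958) = 0.03768 mol
n(SO3) = (2/2) × 0.03768 = 0.03768 mol
m(SO3) = 0.03768 × 80.06 = 3.017 g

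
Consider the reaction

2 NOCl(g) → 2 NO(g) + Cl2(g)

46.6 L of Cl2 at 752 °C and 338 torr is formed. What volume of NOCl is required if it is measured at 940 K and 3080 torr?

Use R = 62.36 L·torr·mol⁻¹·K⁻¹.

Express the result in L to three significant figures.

9.38 L

n(Cl2) = PV/RT = (338 × 46.6) / (62.36 × 1025.15) = 0.2464 mol
n(NOCl) = (2/1) × 0.2464 = 0.4928 mol
V = nRT/P = 0.4928 × 62.36 × 940 / 3080 = 9.379 L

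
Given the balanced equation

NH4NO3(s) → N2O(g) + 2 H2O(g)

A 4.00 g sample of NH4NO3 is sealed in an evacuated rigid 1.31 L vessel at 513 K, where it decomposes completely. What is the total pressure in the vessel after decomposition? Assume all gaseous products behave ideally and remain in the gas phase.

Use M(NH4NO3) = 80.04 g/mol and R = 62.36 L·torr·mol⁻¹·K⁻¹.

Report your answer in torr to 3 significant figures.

n(NH4NO3) = 4.00 / 80.04 = 0.04998 mol
n(gas produced) = (3/1) × 0.04998 = 0.1499 mol
P = nRT/V = 0.1499 × 62.36 × 513 / 1.31 = 3661 torr

3660 torr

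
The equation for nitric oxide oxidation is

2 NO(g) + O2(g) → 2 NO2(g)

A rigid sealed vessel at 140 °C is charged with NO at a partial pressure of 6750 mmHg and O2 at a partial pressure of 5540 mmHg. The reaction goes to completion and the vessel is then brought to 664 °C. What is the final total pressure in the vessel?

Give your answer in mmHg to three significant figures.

20200 mmHg

Because the vessel is rigid and T is held at 140 °C, work the stoichiometry in partial pressures (P_i = n_iRT/V).
P(O2) required for 6750 mmHg of NO = (1/2) × 6750 = 3375 mmHg; available 5540 mmHg, so NO is limiting.
P(O2) remaining = 5540 − (1/2) × 6750 = 2165 mmHg
P(gaseous products) = (2)/2 × 6750 = 6750 mmHg
P_total at 140 °C = 2165 + 6750 = 8915 mmHg
Scaling to 664 °C: P = 8915 × 937.15/413.15 = 20220 mmHg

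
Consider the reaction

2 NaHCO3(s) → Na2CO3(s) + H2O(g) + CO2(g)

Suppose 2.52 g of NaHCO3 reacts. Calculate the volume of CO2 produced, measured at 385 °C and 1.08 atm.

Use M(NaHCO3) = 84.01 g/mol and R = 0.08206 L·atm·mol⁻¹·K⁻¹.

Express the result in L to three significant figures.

0.750 L

n(NaHCO3) = 2.520 / 84.01 = 0.03000 mol
n(CO2) = (1/2) × 0.03000 = 0.01500 mol
V = nRT/P = 0.01500 × 0.08206 × 658.15 / 1.08 = 0.7501 L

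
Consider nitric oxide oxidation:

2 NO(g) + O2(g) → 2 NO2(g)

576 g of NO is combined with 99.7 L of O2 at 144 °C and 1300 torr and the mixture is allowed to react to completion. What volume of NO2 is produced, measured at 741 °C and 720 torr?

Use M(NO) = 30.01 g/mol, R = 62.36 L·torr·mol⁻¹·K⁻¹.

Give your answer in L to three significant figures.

n(NO) = 576 / 30.01 = 19.19 mol
n(O2) = PV/RT = (1300 × 99.7) / (62.36 × 417.15) = 4.982 mol
For 19.19 mol NO, stoichiometry requires (1/2) × 19.19 = 9.595 mol O2; 4.982 mol is available, so O2 is limiting.
n(NO2) = (2/1) × 4.982 = 9.964 mol
V(NO2) = nRT/P = 9.964 × 62.36 × 1014.15 / 720 = 875.2 L

875 L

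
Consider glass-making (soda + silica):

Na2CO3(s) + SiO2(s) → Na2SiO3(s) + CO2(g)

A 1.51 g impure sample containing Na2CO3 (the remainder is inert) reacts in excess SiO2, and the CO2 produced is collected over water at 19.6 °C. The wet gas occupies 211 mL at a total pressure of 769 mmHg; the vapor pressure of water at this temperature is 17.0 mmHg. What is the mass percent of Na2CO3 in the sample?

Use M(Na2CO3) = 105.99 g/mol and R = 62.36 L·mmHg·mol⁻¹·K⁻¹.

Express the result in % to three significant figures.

61.0 %

P(CO2) = 769 − 17.0 = 752.0 mmHg
n(CO2) = PV/RT = (752.0 × 0.2110) / (62.36 × 292.75) = 0.008692 mol
n(Na2CO3) = (1/1) × 0.008692 = 0.008692 mol
m(Na2CO3) = 0.008692 × 105.99 = 0.9213 g
%Na2CO3 = 0.9213 / 1.51 × 100 = 61.01%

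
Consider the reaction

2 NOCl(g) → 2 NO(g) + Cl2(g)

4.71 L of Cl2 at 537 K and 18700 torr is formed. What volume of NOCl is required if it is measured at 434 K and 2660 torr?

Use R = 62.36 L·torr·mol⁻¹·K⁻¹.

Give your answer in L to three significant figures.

n(Cl2) = PV/RT = (18700 × 4.71) / (62.36 × 537) = 2.630 mol
n(NOCl) = (2/1) × 2.630 = 5.260 mol
V = nRT/P = 5.260 × 62.36 × 434 / 2660 = 53.52 L

53.5 L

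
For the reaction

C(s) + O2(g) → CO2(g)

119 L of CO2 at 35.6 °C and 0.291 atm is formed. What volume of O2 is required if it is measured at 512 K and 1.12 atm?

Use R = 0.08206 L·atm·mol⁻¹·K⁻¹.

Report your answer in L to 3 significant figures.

n(CO2) = PV/RT = (0.291 × 119) / (0.08206 × 308.75) = 1.367 mol
n(O2) = (1/1) × 1.367 = 1.367 mol
V = nRT/P = 1.367 × 0.08206 × 512 / 1.12 = 51.28 L

51.3 L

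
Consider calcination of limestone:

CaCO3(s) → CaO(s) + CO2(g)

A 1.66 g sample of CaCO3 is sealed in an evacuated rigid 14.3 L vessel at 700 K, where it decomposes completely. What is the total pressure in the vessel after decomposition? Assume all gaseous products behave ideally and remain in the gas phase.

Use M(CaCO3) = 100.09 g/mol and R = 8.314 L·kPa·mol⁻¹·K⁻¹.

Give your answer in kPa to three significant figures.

n(CaCO3) = 1.66 / 100.09 = 0.01659 mol
n(gas produced) = (1/1) × 0.01659 = 0.01659 mol
P = nRT/V = 0.01659 × 8.314 × 700 / 14.3 = 6.752 kPa

6.75 kPa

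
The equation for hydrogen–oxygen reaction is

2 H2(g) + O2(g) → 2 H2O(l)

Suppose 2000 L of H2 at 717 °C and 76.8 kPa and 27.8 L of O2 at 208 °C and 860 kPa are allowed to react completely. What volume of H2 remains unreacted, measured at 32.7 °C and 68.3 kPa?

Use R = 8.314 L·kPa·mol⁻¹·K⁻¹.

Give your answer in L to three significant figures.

n(H2) = PV/RT = (76.8 × 2000) / (8.314 × 990.15) = 18.66 mol
n(O2) = PV/RT = (860 × 27.8) / (8.314 × 481.15) = 5.977 mol
For 18.66 mol H2, stoichiometry requires (1/2) × 18.66 = 9.330 mol O2; 5.977 mol is available, so O2 is limiting.
n(H2) consumed = (2/1) × 5.977 = 11.95 mol; remaining = 18.66 − 11.95 = 6.710 mol
V(H2) = nRT/P = 6.710 × 8.314 × 305.85 / 68.3 = 249.8 L

250 L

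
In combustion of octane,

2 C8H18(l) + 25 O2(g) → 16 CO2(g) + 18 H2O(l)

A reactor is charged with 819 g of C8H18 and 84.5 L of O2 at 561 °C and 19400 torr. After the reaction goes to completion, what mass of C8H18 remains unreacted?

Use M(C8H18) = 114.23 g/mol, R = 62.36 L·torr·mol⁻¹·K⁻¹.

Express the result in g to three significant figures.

531 g

n(C8H18) = 819 / 114.23 = 7.170 mol
n(O2) = PV/RT = (19400 × 84.5) / (62.36 × 834.15) = 31.51 mol
For 7.170 mol C8H18, stoichiometry requires (25/2) × 7.170 = 89.62 mol O2; 31.51 mol is available, so O2 is limiting.
n(C8H18) consumed = (2/25) × 31.51 = 2.521 mol; remaining = 7.170 − 2.521 = 4.649 mol
m(C8H18) = 4.649 × 114.23 = 531.1 g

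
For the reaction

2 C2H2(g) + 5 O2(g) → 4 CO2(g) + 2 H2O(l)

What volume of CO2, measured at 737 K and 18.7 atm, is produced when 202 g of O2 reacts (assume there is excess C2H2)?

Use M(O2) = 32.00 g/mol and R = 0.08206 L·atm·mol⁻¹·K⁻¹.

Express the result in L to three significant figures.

16.3 L

n(O2) = 202.0 / 32.00 = 6.312 mol
n(CO2) = (4/5) × 6.312 = 5.050 mol
V = nRT/P = 5.050 × 0.08206 × 737 / 18.7 = 16.33 L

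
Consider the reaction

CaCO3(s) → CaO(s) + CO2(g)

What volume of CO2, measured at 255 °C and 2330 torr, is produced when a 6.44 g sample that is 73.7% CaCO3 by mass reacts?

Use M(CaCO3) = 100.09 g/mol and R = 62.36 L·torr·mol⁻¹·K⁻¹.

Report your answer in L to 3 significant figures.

mass of CaCO3 = 6.44 × 73.7/100 = 4.746 g
n(CaCO3) = 4.746 / 100.09 = 0.04742 mol
n(CO2) = (1/1) × 0.04742 = 0.04742 mol
V = nRT/P = 0.04742 × 62.36 × 528.15 / 2330 = 0.6703 L

0.670 L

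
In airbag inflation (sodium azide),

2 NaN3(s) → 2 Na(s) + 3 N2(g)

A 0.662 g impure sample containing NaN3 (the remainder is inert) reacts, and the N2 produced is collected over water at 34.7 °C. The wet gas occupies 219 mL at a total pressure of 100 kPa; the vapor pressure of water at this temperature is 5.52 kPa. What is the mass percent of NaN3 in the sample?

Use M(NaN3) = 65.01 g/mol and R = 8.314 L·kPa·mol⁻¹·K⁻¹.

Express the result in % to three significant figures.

P(N2) = 100 − 5.52 = 94.48 kPa
n(N2) = PV/RT = (94.48 × 0.2190) / (8.314 × 307.85) = 0.008084 mol
n(NaN3) = (2/3) × 0.008084 = 0.005389 mol
m(NaN3) = 0.005389 × 65.01 = 0.3503 g
%NaN3 = 0.3503 / 0.662 × 100 = 52.92%

52.9 %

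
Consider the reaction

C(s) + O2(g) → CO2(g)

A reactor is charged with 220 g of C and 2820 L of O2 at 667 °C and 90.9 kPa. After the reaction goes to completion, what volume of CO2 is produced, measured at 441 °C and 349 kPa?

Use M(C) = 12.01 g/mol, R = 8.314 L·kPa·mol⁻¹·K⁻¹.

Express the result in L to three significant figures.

312 L

n(C) = 220 / 12.01 = 18.32 mol
n(O2) = PV/RT = (90.9 × 2820) / (8.314 × 940.15) = 32.79 mol
For 18.32 mol C, stoichiometry requires (1/1) × 18.32 = 18.32 mol O2; 32.79 mol is available, so C is limiting.
n(CO2) = (1/1) × 18.32 = 18.32 mol
V(CO2) = nRT/P = 18.32 × 8.314 × 714.15 / 349 = 311.7 L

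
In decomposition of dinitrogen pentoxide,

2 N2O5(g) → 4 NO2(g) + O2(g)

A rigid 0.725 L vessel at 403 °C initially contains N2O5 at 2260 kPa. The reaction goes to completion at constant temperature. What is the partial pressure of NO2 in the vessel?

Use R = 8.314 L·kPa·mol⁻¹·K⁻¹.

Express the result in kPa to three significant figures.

n(N2O5)₀ = PV/RT = (2260 × 0.725) / (8.314 × 676.15) = 0.2915 mol
n(NO2) = (4/2) × 0.2915 = 0.5830 mol
P(NO2) = nRT/V = 0.5830 × 8.314 × 676.15 / 0.725 = 4520 kPa

4520 kPa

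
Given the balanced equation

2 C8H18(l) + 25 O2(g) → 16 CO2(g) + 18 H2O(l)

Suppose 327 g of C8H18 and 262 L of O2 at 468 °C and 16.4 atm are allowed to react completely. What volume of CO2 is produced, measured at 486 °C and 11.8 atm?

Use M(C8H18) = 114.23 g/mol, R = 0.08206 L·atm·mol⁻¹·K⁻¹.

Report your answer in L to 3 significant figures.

121 L

n(C8H18) = 327 / 114.23 = 2.863 mol
n(O2) = PV/RT = (16.4 × 262) / (0.08206 × 741.15) = 70.65 mol
For 2.863 mol C8H18, stoichiometry requires (25/2) × 2.863 = 35.79 mol O2; 70.65 mol is available, so C8H18 is limiting.
n(CO2) = (16/2) × 2.863 = 22.90 mol
V(CO2) = nRT/P = 22.90 × 0.08206 × 759.15 / 11.8 = 120.9 L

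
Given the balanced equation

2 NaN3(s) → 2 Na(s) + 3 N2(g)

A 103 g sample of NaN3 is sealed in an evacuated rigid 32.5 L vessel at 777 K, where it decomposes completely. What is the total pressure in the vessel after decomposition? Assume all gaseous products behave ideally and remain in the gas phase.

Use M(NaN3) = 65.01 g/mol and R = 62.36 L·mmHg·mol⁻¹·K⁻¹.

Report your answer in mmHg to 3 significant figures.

n(NaN3) = 103 / 65.01 = 1.584 mol
n(gas produced) = (3/2) × 1.584 = 2.376 mol
P = nRT/V = 2.376 × 62.36 × 777 / 32.5 = 3542 mmHg

3540 mmHg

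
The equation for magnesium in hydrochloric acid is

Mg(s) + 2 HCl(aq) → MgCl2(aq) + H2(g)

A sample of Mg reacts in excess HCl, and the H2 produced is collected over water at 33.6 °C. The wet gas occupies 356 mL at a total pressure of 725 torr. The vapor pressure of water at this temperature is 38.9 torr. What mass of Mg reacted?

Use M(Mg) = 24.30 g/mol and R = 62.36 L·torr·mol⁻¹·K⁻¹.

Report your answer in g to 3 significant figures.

P(H2) = 725 − 38.9 = 686.1 torr
n(H2) = PV/RT = (686.1 × 0.3560) / (62.36 × 306.75) = 0.01277 mol
n(Mg) = (1/1) × 0.01277 = 0.01277 mol
m(Mg) = 0.01277 × 24.30 = 0.3103 g

0.310 g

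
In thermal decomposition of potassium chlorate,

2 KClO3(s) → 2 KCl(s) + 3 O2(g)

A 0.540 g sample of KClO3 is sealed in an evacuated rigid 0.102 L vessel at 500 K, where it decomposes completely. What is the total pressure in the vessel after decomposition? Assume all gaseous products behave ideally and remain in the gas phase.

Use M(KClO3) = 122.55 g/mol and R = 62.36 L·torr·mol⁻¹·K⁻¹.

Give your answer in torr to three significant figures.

n(KClO3) = 0.540 / 122.55 = 0.004406 mol
n(gas produced) = (3/2) × 0.004406 = 0.006609 mol
P = nRT/V = 0.006609 × 62.36 × 500 / 0.102 = 2020 torr

2020 torr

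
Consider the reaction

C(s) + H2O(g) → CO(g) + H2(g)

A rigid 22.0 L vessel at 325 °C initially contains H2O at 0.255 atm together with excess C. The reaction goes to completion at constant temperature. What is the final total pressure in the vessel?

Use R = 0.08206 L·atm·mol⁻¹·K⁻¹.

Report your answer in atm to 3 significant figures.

0.510 atm

Since T and V are fixed, P_final/P_initial = n_final/n_initial = 2/1.
P_final = (2/1) × 0.255 = 0.5100 atm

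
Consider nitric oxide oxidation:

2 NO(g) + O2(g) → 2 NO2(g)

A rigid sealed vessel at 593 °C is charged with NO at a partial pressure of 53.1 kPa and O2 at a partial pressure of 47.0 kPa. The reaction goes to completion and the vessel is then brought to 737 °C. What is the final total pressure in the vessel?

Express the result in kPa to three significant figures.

85.8 kPa

At constant V, partial pressures at 593 °C are proportional to moles, so apply stoichiometry directly to pressures.
P(O2) required for 53.1 kPa of NO = (1/2) × 53.1 = 26.55 kPa; available 47.0 kPa, so NO is limiting.
P(O2) remaining = 47.0 − (1/2) × 53.1 = 20.45 kPa
P(gaseous products) = (2)/2 × 53.1 = 53.10 kPa
P_total at 593 °C = 20.45 + 53.10 = 73.55 kPa
Scaling to 737 °C: P = 73.55 × 1010.15/866.15 = 85.78 kPa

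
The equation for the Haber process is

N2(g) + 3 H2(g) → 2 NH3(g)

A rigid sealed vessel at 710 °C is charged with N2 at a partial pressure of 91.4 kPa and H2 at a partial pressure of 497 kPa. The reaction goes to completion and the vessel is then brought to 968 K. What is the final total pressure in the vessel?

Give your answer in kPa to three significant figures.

399 kPa

Because the vessel is rigid and T is held at 710 °C, work the stoichiometry in partial pressures (P_i = n_iRT/V).
P(H2) required for 91.4 kPa of N2 = (3/1) × 91.4 = 274.2 kPa; available 497 kPa, so N2 is limiting.
P(H2) remaining = 497 − (3/1) × 91.4 = 222.8 kPa
P(gaseous products) = (2)/1 × 91.4 = 182.8 kPa
P_total at 710 °C = 222.8 + 182.8 = 405.6 kPa
Scaling to 968 K: P = 405.6 × 968/983.15 = 399.3 kPa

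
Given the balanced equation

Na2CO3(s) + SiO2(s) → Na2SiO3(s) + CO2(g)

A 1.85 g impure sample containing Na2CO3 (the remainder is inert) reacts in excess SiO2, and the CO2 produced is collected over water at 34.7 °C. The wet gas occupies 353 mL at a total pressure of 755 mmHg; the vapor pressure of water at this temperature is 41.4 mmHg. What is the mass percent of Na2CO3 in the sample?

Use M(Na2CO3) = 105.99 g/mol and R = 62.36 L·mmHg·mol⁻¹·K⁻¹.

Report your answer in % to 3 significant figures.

P(CO2) = 755 − 41.4 = 713.6 mmHg
n(CO2) = PV/RT = (713.6 × 0.3530) / (62.36 × 307.85) = 0.01312 mol
n(Na2CO3) = (1/1) × 0.01312 = 0.01312 mol
m(Na2CO3) = 0.01312 × 105.99 = 1.391 g
%Na2CO3 = 1.391 / 1.85 × 100 = 75.19%

75.2 %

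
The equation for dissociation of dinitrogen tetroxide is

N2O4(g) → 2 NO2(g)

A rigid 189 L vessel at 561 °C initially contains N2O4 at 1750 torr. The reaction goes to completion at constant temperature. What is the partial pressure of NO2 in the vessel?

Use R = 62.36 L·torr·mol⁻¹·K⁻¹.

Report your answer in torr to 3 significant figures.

3500 torr

n(N2O4)₀ = PV/RT = (1750 × 189) / (62.36 × 834.15) = 6.358 mol
n(NO2) = (2/1) × 6.358 = 12.72 mol
P(NO2) = nRT/V = 12.72 × 62.36 × 834.15 / 189 = 3501 torr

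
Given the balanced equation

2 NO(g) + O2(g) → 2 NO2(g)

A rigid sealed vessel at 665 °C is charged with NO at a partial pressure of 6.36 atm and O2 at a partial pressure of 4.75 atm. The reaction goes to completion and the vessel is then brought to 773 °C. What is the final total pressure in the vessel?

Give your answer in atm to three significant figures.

8.84 atm

With V and T fixed, P_i ∝ n_i, so the mole ratios apply directly to partial pressures at 665 °C.
P(O2) required for 6.36 atm of NO = (1/2) × 6.36 = 3.180 atm; available 4.75 atm, so NO is limiting.
P(O2) remaining = 4.75 − (1/2) × 6.36 = 1.570 atm
P(gaseous products) = (2)/2 × 6.36 = 6.360 atm
P_total at 665 °C = 1.570 + 6.360 = 7.930 atm
Scaling to 773 °C: P = 7.930 × 1046.15/938.15 = 8.843 atm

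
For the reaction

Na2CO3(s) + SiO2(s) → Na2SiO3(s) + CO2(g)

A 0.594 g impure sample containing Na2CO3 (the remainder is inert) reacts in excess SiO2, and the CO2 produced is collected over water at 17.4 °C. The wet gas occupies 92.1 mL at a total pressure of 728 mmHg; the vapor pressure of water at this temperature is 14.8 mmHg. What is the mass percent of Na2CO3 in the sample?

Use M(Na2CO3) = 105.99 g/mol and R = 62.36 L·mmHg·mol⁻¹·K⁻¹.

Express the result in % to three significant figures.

64.7 %

P(CO2) = 728 − 14.8 = 713.2 mmHg
n(CO2) = PV/RT = (713.2 × 0.09210) / (62.36 × 290.55) = 0.003625 mol
n(Na2CO3) = (1/1) × 0.003625 = 0.003625 mol
m(Na2CO3) = 0.003625 × 105.99 = 0.3842 g
%Na2CO3 = 0.3842 / 0.594 × 100 = 64.68%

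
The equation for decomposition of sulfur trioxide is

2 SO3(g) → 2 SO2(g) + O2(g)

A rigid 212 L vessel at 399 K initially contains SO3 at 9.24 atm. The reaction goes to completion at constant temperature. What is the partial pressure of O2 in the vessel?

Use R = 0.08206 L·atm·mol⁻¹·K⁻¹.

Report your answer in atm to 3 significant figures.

4.62 atm

n(SO3)₀ = PV/RT = (9.24 × 212) / (0.08206 × 399) = 59.83 mol
n(O2) = (1/2) × 59.83 = 29.91 mol
P(O2) = nRT/V = 29.91 × 0.08206 × 399 / 212 = 4.619 atm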